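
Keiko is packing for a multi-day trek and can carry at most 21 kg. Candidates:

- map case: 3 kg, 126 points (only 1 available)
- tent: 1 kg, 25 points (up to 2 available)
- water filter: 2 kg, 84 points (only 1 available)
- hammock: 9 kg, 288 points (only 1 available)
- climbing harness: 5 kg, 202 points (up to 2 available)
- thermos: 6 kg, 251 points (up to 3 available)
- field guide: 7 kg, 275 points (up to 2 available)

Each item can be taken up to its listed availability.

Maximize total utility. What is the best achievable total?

879

Ranking by ratio (utility/kg): map case 42.00, water filter 42.00, thermos 41.83.
A density-first pass picks map case + 2×tent + water filter + 2×thermos — 762 at 19 kg.
Dropping 2×tent and water filter frees 4 kg; slotting in thermos (6 kg) lifts the total to 879 at 21 kg.
No other feasible combination exceeds 879.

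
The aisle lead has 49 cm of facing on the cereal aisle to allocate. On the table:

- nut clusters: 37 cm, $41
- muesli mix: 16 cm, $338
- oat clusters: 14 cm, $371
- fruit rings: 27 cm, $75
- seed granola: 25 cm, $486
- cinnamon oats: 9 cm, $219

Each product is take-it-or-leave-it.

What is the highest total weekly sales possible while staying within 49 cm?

1076

The ratio heuristic lands on muesli mix + oat clusters + cinnamon oats (928) but leaves 10 cm idle.
Dropping muesli mix frees 16 cm; slotting in seed granola (25 cm) lifts the total to 1076 at 48 cm.
No other feasible combination exceeds 1076.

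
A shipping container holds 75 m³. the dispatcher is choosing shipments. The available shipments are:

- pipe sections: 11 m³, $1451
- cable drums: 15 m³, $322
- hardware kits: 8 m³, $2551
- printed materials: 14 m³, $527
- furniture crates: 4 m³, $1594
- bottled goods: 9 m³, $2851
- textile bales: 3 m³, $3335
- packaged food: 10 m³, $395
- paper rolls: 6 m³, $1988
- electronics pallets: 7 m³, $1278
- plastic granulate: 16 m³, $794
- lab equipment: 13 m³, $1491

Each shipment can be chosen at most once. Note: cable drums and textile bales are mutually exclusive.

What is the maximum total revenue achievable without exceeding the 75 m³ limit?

Filling by ratio: pipe sections + hardware kits + furniture crates + bottled goods + textile bales + packaged food + paper rolls + electronics pallets + lab equipment for 16934, with 4 m³ left unused.
The 10 m³ tied up in packaged food is better spent on printed materials — total rises to 17066 (75 m³).
The closest alternative, pipe sections + hardware kits + furniture crates + bottled goods + textile bales + packaged food + paper rolls + electronics pallets + lab equipment, reaches only 16934.

17066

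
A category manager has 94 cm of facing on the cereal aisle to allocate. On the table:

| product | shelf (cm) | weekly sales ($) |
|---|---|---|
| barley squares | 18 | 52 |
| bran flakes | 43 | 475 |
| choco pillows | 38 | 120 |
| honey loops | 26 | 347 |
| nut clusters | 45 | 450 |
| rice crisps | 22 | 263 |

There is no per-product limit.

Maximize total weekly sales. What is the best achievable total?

Filling by ratio: 3×honey loops for 1041, with 16 cm left unused.
The 52 cm tied up in 2×honey loops is better spent on 3×rice crisps — total rises to 1136 (92 cm).
No other feasible combination exceeds 1136.

1136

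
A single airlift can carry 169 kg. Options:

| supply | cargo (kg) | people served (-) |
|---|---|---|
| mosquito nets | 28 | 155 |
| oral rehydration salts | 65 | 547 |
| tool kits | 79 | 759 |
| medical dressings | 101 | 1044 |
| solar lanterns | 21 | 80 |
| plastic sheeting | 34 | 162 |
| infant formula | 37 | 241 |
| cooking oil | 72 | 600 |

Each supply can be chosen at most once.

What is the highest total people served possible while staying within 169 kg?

Best packing: oral rehydration salts + medical dressings — 166 kg, 1591 total.

1591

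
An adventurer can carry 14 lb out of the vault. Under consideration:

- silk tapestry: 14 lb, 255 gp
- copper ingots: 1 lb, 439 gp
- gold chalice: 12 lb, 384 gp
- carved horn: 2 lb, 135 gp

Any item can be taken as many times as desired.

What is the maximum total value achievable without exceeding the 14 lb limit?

6146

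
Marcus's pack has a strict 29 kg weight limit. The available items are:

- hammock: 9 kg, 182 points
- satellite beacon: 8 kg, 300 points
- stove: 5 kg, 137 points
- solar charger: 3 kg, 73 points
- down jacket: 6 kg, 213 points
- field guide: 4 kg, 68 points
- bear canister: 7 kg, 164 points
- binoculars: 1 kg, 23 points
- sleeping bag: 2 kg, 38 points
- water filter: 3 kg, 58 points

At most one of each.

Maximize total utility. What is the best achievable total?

887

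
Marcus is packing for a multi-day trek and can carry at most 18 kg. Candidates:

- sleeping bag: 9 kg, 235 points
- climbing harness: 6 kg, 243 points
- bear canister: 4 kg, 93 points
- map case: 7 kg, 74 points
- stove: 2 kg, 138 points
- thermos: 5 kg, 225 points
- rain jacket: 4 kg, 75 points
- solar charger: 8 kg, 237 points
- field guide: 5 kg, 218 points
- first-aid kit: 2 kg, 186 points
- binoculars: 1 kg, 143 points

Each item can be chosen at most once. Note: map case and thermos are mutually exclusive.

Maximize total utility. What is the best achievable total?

Ranking by ratio (utility/kg): binoculars 143.00, first-aid kit 93.00, stove 69.00, thermos 45.00.
The ratio heuristic lands on stove + thermos + field guide + first-aid kit + binoculars (910) but leaves 3 kg idle.
The 5 kg tied up in field guide is better spent on climbing harness — total rises to 935 (16 kg).
Next best is stove + thermos + solar charger + first-aid kit + binoculars at 929 (18 kg) — short by 6.

935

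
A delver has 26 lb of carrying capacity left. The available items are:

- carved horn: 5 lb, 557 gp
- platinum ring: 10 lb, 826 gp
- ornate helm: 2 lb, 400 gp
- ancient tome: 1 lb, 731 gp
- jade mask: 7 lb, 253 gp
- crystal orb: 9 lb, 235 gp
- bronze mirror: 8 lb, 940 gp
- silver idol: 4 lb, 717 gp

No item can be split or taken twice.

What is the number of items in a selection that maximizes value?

Optimal total is 3614.
One optimal bundle: platinum ring + ornate helm + ancient tome + bronze mirror + silver idol (25 lb).
Every optimal selection uses 5 items.

5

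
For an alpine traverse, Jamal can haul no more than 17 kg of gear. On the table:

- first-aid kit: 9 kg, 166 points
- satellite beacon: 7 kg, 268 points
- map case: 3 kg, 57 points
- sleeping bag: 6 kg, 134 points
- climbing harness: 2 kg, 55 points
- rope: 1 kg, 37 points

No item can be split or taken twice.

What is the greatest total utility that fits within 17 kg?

496

The ratio heuristic lands on satellite beacon + sleeping bag + climbing harness + rope (494) but leaves 1 kg idle.
Replace climbing harness with map case: the trade gains 2 net, giving 496 at 17 kg.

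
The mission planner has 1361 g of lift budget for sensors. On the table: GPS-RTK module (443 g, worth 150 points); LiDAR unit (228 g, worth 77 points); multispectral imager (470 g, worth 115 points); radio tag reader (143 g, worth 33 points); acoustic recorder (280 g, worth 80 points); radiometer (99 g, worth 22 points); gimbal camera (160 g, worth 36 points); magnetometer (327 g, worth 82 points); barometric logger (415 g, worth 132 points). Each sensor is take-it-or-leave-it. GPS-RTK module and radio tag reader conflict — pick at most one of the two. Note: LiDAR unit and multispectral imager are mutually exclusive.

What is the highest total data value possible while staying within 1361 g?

Taking GPS-RTK module + LiDAR unit + radiometer + gimbal camera + barometric logger: 1345 g used, 417 in data value.

417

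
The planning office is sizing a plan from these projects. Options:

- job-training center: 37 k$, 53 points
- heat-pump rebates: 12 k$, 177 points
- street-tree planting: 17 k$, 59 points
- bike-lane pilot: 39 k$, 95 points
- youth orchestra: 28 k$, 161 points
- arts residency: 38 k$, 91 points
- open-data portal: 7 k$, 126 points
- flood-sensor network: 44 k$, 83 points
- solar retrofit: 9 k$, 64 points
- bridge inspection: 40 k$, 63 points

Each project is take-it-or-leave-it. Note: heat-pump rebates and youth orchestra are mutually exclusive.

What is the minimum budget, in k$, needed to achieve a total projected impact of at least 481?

83

Minimise k$ subject to total projected impact ≥ 481.
Taking heat-pump rebates + street-tree planting + arts residency + open-data portal + solar retrofit gives 517 (≥ 481) for 83 k$.
No combination under 83 k$ hits 481.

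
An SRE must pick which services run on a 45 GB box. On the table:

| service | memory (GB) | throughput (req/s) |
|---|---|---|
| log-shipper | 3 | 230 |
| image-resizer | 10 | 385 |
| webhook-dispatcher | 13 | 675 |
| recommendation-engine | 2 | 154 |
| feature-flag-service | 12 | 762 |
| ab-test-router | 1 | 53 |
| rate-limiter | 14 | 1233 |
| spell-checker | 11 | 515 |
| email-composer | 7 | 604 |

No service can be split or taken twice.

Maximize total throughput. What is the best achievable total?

Taking the top-ratio services first gives log-shipper + recommendation-engine + feature-flag-service + ab-test-router + rate-limiter + email-composer for 3036 (39 GB).
Dropping log-shipper and recommendation-engine frees 5 GB; slotting in spell-checker (11 GB) lifts the total to 3167 at 45 GB.
Next best is image-resizer + recommendation-engine + feature-flag-service + rate-limiter + email-composer at 3138 (45 GB) — short by 29.

3167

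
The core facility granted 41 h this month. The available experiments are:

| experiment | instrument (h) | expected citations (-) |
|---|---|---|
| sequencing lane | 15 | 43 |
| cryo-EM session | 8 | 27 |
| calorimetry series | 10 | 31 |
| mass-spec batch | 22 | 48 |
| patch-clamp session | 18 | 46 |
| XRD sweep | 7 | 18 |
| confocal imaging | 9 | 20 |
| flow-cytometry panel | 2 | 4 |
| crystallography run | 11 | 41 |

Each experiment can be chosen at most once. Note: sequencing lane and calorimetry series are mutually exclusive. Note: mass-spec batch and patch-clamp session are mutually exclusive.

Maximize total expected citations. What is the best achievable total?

Density check — crystallography run 3.73, cryo-EM session 3.38, calorimetry series 3.10, sequencing lane 2.87 are the best per h.
Taking the top-ratio experiments first gives cryo-EM session + calorimetry series + XRD sweep + flow-cytometry panel + crystallography run for 121 (38 h).
Dropping calorimetry series and flow-cytometry panel frees 12 h; slotting in sequencing lane (15 h) lifts the total to 129 at 41 h.

129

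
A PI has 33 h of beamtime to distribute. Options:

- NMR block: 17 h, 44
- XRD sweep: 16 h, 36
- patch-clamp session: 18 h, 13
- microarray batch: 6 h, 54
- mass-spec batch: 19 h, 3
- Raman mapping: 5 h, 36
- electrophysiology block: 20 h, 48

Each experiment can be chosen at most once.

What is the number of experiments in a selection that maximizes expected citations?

3

The maximum expected citations within 33 h is 138.
For example microarray batch + Raman mapping + electrophysiology block achieves it, using 31 h.
Every optimal selection uses 3 experiments.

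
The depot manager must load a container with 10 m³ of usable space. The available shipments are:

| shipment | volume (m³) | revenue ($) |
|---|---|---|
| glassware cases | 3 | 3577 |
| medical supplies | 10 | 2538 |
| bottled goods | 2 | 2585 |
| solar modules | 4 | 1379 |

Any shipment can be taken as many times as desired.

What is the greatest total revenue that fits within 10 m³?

12925

5×bottled goods uses 10 of the 10 m³ and totals 12925.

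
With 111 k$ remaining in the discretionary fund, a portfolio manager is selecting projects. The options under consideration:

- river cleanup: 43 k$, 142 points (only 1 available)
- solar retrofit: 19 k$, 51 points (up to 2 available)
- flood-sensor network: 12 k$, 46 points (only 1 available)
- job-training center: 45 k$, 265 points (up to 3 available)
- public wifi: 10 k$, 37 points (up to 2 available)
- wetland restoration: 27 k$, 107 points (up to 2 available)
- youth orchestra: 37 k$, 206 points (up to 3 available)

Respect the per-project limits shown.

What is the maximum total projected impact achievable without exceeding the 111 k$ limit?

Taking the top-ratio projects first gives flood-sensor network + 2×job-training center for 576 (102 k$).
Dropping flood-sensor network and 2×job-training center frees 102 k$; slotting in 3×youth orchestra (111 k$) lifts the total to 618 at 111 k$.
Nothing else within 111 k$ beats 618.

618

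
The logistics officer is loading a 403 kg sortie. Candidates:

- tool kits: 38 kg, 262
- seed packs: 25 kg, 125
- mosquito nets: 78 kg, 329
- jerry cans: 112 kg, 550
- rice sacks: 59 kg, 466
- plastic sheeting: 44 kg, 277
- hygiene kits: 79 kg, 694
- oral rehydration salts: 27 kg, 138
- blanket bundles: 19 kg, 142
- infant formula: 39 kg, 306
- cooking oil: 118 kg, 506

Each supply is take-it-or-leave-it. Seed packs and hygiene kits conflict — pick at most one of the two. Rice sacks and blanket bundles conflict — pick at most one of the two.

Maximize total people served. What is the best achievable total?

2693

Best packing: tool kits + jerry cans + rice sacks + plastic sheeting + hygiene kits + oral rehydration salts + infant formula — 398 kg, 2693 total.
Every other selection either busts 403 kg or breaks a pairing rule or fails to beat 2693.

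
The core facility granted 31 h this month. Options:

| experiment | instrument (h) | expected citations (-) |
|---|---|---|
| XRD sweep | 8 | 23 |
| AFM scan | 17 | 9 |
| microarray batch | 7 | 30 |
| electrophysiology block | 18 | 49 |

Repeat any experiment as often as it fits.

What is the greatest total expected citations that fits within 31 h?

By expected citations per h: microarray batch 4.29, XRD sweep 2.88, electrophysiology block 2.72 lead.
Taking 4×microarray batch: 28 h used, 120 in expected citations.
Every other selection either busts 31 h or fails to beat 120.

120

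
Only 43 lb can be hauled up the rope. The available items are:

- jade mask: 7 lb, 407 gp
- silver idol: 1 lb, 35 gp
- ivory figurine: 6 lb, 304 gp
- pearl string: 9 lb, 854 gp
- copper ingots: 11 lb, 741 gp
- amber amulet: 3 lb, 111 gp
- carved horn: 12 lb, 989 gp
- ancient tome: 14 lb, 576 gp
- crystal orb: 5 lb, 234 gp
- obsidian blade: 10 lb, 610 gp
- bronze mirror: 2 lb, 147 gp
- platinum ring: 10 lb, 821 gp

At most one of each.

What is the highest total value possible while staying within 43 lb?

A density-first pass picks pearl string + carved horn + obsidian blade + bronze mirror + platinum ring — 3421 at 43 lb.
Replace obsidian blade and bronze mirror with silver idol + copper ingots: the trade gains 19 net, giving 3440 at 43 lb.

3440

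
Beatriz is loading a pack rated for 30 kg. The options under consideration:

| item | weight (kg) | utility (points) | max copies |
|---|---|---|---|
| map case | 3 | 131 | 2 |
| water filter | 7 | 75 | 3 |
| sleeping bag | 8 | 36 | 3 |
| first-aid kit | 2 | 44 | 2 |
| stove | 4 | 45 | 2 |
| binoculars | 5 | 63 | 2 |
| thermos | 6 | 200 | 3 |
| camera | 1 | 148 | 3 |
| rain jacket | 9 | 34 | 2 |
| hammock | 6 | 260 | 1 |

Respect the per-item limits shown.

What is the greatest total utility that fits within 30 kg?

1435

The ratio heuristic lands on 2×map case + first-aid kit + 2×thermos + 3×camera + hammock (1410) but leaves 1 kg idle.
Dropping map case and first-aid kit frees 5 kg; slotting in thermos (6 kg) lifts the total to 1435 at 30 kg.
Nothing else within 30 kg beats 1435.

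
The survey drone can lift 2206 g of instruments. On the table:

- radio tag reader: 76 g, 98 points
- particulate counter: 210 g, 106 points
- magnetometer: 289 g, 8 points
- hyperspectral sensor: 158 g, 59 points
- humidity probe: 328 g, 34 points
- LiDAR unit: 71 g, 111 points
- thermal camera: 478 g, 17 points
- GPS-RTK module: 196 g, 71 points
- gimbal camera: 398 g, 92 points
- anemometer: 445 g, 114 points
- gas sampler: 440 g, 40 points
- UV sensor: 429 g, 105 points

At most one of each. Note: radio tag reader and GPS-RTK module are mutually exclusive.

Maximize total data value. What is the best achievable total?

719

Best packing: radio tag reader + particulate counter + hyperspectral sensor + humidity probe + LiDAR unit + gimbal camera + anemometer + UV sensor — 2115 g, 719 total.
That's the maximum — no feasible swap from here does better than 719.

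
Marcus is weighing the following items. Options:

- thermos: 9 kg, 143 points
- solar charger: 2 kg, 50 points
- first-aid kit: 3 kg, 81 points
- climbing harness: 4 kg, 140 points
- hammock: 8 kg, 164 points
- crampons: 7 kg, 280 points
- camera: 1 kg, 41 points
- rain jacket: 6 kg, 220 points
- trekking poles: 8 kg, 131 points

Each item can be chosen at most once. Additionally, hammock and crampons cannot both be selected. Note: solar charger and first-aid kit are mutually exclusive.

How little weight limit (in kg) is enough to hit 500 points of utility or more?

Look for the lowest-weight combination reaching 500.
Taking crampons + rain jacket gives 500 (≥ 500) for 13 kg.
Any bundle with less than 13 kg falls short of 500.

13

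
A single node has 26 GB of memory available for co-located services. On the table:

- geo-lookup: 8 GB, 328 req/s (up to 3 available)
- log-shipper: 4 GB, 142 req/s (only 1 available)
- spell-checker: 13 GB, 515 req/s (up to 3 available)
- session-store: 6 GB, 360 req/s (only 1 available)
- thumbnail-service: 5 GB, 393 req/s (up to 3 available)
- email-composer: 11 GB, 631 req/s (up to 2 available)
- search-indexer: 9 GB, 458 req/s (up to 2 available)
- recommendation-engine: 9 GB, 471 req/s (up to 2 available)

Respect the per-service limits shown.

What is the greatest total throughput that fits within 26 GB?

Taking the top-ratio services first gives log-shipper + session-store + 3×thumbnail-service for 1681 (25 GB).
Replace log-shipper and session-store with email-composer: the trade gains 129 net, giving 1810 at 26 GB.
Nothing else within 26 GB beats 1810.

1810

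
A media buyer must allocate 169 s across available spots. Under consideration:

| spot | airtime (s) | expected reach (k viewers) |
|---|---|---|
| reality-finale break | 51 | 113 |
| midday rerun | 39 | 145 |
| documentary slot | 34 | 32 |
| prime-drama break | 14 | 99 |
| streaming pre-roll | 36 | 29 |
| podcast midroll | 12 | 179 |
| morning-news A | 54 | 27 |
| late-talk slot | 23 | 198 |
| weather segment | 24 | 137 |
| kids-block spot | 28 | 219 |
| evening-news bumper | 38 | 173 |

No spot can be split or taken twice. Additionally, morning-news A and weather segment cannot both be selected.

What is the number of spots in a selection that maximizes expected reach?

The maximum expected reach within 169 s is 1051.
One optimal bundle: midday rerun + podcast midroll + late-talk slot + weather segment + kids-block spot + evening-news bumper (164 s).
Every optimal selection uses 6 spots.

6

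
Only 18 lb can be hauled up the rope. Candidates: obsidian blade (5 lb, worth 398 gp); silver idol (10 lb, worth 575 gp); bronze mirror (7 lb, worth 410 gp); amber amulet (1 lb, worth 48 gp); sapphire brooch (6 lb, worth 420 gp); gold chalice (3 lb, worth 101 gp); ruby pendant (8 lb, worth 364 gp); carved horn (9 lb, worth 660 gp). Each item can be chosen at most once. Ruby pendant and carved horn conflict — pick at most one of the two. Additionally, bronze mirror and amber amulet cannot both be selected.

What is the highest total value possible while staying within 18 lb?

By value per lb: obsidian blade 79.60, carved horn 73.33, sapphire brooch 70.00, bronze mirror 58.57 lead.
Taking the top-ratio items first gives obsidian blade + amber amulet + gold chalice + carved horn for 1207 (18 lb).
But obsidian blade + bronze mirror + sapphire brooch fits in 18 lb and reaches 1228.

1228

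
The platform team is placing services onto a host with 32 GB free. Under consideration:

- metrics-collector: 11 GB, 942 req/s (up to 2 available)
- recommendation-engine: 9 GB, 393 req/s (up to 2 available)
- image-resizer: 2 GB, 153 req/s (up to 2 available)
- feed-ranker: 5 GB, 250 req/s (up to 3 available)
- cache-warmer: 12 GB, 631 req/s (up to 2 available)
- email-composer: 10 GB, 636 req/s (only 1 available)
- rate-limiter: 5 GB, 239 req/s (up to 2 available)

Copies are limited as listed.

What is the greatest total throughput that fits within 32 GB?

2520

Greedy by ratio would take 2×metrics-collector + 2×image-resizer + feed-ranker: 31 GB used, total 2440.
Replace 2×image-resizer and feed-ranker with email-composer: the trade gains 80 net, giving 2520 at 32 GB.
Nothing else within 32 GB beats 2520.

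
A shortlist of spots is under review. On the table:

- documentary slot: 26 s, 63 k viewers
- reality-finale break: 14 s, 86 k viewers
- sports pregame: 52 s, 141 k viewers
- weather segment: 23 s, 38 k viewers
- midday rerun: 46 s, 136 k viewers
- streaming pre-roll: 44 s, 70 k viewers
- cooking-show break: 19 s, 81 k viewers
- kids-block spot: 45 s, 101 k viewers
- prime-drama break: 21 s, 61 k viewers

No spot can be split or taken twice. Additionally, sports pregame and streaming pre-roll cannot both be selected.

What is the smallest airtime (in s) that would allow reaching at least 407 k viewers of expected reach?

Minimise s subject to total expected reach ≥ 407.
Taking documentary slot + reality-finale break + midday rerun + cooking-show break + prime-drama break gives 427 (≥ 407) for 126 s.
No combination under 126 s hits 407.

126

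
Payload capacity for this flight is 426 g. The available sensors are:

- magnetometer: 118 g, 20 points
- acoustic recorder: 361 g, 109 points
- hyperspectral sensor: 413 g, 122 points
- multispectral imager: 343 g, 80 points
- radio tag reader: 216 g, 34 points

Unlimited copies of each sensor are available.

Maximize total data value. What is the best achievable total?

Greedy by ratio would take acoustic recorder: 361 g used, total 109.
Replace acoustic recorder with hyperspectral sensor: the trade gains 13 net, giving 122 at 413 g.

122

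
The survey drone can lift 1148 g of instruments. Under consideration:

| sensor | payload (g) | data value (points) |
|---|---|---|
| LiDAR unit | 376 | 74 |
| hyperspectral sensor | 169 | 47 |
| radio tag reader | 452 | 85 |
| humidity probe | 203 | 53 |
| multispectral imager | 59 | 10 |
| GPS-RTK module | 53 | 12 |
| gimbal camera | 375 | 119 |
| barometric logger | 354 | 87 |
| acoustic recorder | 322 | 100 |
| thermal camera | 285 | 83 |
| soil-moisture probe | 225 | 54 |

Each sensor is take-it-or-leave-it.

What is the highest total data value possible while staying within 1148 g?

A density-first pass picks multispectral imager + GPS-RTK module + gimbal camera + acoustic recorder + thermal camera — 324 at 1094 g.
Dropping multispectral imager and thermal camera frees 344 g; slotting in hyperspectral sensor + soil-moisture probe (394 g) lifts the total to 332 at 1144 g.
The closest alternative, hyperspectral sensor + humidity probe + GPS-RTK module + gimbal camera + acoustic recorder, reaches only 331.

332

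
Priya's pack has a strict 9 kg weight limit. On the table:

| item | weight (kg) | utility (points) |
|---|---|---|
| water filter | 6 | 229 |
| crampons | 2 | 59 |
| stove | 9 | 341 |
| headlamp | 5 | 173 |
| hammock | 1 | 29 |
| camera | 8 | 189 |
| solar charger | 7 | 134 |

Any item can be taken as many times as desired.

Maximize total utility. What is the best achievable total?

341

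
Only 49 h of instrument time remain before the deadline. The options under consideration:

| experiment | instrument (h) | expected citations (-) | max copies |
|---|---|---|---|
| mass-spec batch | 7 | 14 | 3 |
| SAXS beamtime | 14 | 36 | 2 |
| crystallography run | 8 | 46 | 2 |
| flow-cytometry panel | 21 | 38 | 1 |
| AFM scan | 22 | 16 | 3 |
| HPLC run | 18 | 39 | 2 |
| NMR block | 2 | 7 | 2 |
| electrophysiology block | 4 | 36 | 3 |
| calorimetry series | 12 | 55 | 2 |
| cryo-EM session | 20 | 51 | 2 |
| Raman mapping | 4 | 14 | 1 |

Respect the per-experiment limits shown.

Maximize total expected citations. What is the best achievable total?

Ranking by ratio (expected citations/h): electrophysiology block 9.00, crystallography run 5.75, calorimetry series 4.58, NMR block 3.50.
Best packing: 2×crystallography run + 2×NMR block + 3×electrophysiology block + calorimetry series + Raman mapping — 48 h, 283 total.
Nothing else within 49 h beats 283.

283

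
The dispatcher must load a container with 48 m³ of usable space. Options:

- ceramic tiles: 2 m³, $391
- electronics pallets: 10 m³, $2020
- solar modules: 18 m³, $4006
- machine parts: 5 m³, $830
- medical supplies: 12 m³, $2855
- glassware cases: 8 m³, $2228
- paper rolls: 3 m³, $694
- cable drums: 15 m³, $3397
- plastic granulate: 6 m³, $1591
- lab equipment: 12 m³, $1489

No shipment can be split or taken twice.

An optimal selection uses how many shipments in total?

5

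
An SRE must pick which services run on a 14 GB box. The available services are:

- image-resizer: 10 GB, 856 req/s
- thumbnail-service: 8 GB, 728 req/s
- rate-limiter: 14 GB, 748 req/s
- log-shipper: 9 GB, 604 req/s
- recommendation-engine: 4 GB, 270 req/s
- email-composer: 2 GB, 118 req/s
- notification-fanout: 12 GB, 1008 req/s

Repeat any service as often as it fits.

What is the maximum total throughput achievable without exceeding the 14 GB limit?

1126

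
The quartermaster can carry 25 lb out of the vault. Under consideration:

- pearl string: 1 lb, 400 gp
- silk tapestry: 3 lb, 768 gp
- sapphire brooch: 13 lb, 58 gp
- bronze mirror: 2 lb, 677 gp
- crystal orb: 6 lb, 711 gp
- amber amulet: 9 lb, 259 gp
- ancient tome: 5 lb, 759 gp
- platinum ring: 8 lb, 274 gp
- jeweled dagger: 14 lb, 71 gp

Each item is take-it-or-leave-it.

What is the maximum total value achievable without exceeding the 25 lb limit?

3589

Ranking by ratio (value/lb): pearl string 400.00, bronze mirror 338.50, silk tapestry 256.00.
The ratio ordering already packs tightly: pearl string + silk tapestry + bronze mirror + crystal orb + ancient tome + platinum ring, 25 lb, 3589.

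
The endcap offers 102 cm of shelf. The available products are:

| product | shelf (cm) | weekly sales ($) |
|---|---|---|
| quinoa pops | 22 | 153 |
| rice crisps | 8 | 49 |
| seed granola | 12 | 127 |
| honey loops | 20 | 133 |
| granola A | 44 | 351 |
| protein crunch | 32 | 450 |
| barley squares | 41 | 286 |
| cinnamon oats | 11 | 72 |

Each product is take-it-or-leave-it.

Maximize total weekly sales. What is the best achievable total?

1000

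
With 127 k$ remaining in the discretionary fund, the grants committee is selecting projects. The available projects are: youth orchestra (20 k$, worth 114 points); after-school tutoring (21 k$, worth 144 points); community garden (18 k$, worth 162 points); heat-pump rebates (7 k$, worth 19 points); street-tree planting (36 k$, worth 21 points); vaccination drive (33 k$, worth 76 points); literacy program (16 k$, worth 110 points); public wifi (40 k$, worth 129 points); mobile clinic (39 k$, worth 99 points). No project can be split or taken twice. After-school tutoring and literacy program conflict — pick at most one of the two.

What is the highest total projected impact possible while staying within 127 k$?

Best packing: youth orchestra + community garden + vaccination drive + literacy program + public wifi — 127 k$, 591 total.
An exhaustive check of the 512 subsets confirms 591.

591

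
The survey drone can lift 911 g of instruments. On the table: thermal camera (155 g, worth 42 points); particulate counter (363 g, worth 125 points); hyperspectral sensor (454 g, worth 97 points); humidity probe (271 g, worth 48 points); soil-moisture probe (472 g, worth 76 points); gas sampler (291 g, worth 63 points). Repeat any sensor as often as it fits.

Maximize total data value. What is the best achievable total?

292

Ranking by ratio (data value/g): particulate counter 0.34, thermal camera 0.27, gas sampler 0.22.
Thermal camera + 2×particulate counter uses 881 of the 911 g and totals 292.
Every other selection either busts 911 g or fails to beat 292.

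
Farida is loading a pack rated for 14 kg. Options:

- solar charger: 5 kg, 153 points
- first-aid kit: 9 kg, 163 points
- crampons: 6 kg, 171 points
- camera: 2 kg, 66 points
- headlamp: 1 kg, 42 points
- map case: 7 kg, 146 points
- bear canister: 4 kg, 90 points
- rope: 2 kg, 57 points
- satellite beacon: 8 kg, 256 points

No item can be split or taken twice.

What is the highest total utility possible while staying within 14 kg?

451

Density check — headlamp 42.00, camera 33.00, satellite beacon 32.00 are the best per kg.
Greedy by ratio would take camera + headlamp + rope + satellite beacon: 13 kg used, total 421.
Replace camera and rope with solar charger: the trade gains 30 net, giving 451 at 14 kg.
Every other selection either busts 14 kg or fails to beat 451.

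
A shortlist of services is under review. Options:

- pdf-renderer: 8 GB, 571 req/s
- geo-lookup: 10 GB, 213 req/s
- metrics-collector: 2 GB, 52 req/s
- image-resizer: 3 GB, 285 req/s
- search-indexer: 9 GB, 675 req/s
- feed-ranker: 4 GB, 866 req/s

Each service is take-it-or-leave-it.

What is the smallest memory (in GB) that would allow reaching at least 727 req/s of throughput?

4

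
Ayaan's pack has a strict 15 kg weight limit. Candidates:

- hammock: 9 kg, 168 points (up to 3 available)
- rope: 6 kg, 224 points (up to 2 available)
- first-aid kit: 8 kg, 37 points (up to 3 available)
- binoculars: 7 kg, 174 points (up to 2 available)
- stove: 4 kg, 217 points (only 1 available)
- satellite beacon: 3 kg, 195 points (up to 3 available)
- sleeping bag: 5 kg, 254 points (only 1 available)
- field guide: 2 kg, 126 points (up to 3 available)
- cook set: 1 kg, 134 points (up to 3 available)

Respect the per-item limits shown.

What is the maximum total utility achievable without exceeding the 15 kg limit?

By utility per kg: cook set 134.00, satellite beacon 65.00, field guide 63.00, stove 54.25 lead.
The ratio heuristic lands on 3×satellite beacon + field guide + 3×cook set (1113) but leaves 1 kg idle.
The 3 kg tied up in satellite beacon is better spent on 2×field guide — total rises to 1170 (15 kg).
Nothing else within 15 kg beats 1170.

1170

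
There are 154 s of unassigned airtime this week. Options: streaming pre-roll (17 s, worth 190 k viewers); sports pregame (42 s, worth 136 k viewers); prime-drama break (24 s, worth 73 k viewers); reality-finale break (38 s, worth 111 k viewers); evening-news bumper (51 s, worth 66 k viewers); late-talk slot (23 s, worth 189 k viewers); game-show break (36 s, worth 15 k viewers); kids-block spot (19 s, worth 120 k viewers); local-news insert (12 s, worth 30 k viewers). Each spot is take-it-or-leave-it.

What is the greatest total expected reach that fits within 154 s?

Density check — streaming pre-roll 11.18, late-talk slot 8.22, kids-block spot 6.32, sports pregame 3.24 are the best per s.
A density-first pass picks streaming pre-roll + sports pregame + prime-drama break + late-talk slot + kids-block spot + local-news insert — 738 at 137 s.
Dropping prime-drama break frees 24 s; slotting in reality-finale break (38 s) lifts the total to 776 at 151 s.

776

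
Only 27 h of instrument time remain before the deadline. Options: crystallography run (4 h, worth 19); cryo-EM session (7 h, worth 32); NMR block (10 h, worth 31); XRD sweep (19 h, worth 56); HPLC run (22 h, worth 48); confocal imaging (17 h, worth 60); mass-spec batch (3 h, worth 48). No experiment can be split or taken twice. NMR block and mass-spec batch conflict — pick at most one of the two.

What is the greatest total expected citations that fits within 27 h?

Ranking by ratio (expected citations/h): mass-spec batch 16.00, crystallography run 4.75, cryo-EM session 4.57.
Taking cryo-EM session + confocal imaging + mass-spec batch: 27 h used, 140 in expected citations.

140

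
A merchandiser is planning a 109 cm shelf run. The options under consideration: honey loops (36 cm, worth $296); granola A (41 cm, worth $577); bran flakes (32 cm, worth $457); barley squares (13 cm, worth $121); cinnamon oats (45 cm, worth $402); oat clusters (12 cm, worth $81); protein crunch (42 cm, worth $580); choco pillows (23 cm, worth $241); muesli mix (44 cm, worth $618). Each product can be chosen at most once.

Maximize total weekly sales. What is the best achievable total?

A density-first pass picks granola A + bran flakes + barley squares + choco pillows — 1396 at 109 cm.
A better packing is protein crunch + choco pillows + muesli mix: 109 cm, total 1439.
Runner-up granola A + choco pillows + muesli mix tops out at 1436.

1439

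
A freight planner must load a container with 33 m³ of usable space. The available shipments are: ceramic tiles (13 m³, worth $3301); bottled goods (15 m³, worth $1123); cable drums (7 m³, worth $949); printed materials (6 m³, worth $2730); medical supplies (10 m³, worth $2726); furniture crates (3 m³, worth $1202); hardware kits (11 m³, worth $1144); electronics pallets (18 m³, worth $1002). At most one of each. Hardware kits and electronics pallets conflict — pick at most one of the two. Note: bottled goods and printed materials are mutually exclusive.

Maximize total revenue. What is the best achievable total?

9959

By revenue per m³: printed materials 455.00, furniture crates 400.67, medical supplies 272.60 lead.
The ratio ordering already packs tightly: ceramic tiles + printed materials + medical supplies + furniture crates, 32 m³, 9959.
The closest alternative, ceramic tiles + printed materials + medical supplies, reaches only 8757.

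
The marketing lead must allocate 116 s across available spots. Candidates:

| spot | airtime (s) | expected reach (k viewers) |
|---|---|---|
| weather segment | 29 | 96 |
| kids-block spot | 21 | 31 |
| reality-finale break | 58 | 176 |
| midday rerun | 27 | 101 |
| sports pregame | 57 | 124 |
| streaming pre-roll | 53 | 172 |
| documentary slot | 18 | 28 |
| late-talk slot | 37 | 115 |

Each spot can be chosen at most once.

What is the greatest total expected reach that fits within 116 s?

By expected reach per s: midday rerun 3.74, weather segment 3.31, streaming pre-roll 3.25, late-talk slot 3.11 lead.
The ratio heuristic lands on weather segment + midday rerun + streaming pre-roll (369) but leaves 7 s idle.
Replace streaming pre-roll with reality-finale break: the trade gains 4 net, giving 373 at 114 s.
Nothing else within 116 s beats 373.

373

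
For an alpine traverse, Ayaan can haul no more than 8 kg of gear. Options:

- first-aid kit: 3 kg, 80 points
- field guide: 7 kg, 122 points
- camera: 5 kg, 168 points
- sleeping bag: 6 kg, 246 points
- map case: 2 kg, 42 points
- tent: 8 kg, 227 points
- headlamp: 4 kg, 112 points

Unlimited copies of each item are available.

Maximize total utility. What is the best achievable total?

288

Density check — sleeping bag 41.00, camera 33.60, tent 28.38, headlamp 28.00 are the best per kg.
The ratio ordering already packs tightly: sleeping bag + map case, 8 kg, 288.
That's the maximum — no swap from here does better than 288.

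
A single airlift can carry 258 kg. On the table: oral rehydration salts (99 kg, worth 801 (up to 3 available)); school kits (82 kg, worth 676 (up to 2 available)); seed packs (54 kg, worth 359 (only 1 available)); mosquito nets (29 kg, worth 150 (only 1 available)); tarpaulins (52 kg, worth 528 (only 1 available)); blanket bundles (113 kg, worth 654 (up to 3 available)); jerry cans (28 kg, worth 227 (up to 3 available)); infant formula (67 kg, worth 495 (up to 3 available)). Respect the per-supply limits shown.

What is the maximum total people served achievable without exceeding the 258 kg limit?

2153

Density check — tarpaulins 10.15, school kits 8.24, jerry cans 8.11 are the best per kg.
A density-first pass picks 2×school kits + tarpaulins + jerry cans — 2107 at 244 kg.
Replace school kits with jerry cans + infant formula: the trade gains 46 net, giving 2153 at 257 kg.
Every other selection either busts 258 kg or exceeds an availability limit or fails to beat 2153.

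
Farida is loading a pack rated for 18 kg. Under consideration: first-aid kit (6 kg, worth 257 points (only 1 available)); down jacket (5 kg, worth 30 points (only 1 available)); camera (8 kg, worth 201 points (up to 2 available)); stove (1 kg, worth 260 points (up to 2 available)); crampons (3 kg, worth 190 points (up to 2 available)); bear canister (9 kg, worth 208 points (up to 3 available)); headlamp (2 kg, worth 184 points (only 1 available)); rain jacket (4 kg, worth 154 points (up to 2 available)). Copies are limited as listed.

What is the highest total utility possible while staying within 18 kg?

The ratio heuristic lands on first-aid kit + 2×stove + 2×crampons + headlamp (1341) but leaves 2 kg idle.
Dropping first-aid kit frees 6 kg; slotting in 2×rain jacket (8 kg) lifts the total to 1392 at 18 kg.
Every other selection either busts 18 kg or exceeds an availability limit or fails to beat 1392.

1392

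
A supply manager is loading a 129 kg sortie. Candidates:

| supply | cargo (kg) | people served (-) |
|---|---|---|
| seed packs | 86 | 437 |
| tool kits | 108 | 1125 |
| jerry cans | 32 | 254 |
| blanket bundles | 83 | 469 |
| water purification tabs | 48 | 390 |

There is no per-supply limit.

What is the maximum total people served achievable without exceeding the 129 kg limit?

Density check — tool kits 10.42, water purification tabs 8.12, jerry cans 7.94, blanket bundles 5.65 are the best per kg.
Taking tool kits: 108 kg used, 1125 in people served.
Nothing else within 129 kg beats 1125.

1125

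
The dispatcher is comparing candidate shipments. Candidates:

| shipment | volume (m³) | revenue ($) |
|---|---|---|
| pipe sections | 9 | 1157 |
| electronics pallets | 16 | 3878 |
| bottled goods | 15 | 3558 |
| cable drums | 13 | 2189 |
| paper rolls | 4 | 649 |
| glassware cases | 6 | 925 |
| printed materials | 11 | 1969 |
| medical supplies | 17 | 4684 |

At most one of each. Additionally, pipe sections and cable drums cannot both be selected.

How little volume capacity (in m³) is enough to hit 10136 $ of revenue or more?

Minimise m³ subject to total revenue ≥ 10136.
electronics pallets + paper rolls + glassware cases + medical supplies: 10136 revenue at 43 m³.
No combination under 43 m³ hits 10136.

43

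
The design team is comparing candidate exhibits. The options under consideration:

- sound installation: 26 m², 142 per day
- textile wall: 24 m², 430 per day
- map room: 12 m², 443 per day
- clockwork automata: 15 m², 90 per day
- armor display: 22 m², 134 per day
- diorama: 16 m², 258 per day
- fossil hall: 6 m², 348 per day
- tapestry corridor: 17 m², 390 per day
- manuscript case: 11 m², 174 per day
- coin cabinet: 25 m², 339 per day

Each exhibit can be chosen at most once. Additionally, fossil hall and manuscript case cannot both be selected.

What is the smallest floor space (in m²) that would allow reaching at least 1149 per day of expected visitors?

35

Need the lightest bundle worth ≥ 1149.
map room + fossil hall + tapestry corridor reaches 1181 using 35 m².
No combination under 35 m² hits 1149.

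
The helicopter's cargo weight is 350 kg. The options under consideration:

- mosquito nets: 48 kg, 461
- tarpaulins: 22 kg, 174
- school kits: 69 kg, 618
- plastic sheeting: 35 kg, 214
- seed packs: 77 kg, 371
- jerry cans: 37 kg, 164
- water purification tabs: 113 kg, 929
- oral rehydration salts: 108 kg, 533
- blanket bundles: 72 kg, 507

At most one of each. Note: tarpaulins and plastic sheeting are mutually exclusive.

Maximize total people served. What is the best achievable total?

Ranking by ratio (people served/kg): mosquito nets 9.60, school kits 8.96, water purification tabs 8.22.
Filling by ratio: mosquito nets + tarpaulins + school kits + water purification tabs + blanket bundles for 2689, with 26 kg left unused.
The 22 kg tied up in tarpaulins is better spent on plastic sheeting — total rises to 2729 (337 kg).

2729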